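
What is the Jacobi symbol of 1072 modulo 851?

(1072/851)
  = (221/851)    [1072 ≡ 221 mod 851]
  = (851/221)    [QR: 221 ≡ 1 mod 4, sign kept]
  = (188/221)    [851 ≡ 188 mod 221]
  = (47/221)    [221 ≡ 5 mod 8 ⇒ (2/221)^2 = +1]
  = (221/47)    [QR: 221 ≡ 1 mod 4, sign kept]
  = (33/47)    [221 ≡ 33 mod 47]
  = (47/33)    [QR: 33 ≡ 1 mod 4, sign kept]
  = (14/33)    [47 ≡ 14 mod 33]
  = (7/33)    [33 ≡ 1 mod 8 ⇒ (2/33) = +1]
  = (33/7)    [QR: 33 ≡ 1 mod 4, sign kept]
  = (5/7)    [33 ≡ 5 mod 7]
  = (7/5)    [QR: 5 ≡ 1 mod 4, sign kept]
  = (2/5)    [7 ≡ 2 mod 5]
  = -(1/5)    [5 ≡ 5 mod 8 ⇒ (2/5) = -1]
  = -1    [(1/5) = 1]

-1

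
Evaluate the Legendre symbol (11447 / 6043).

1

Reduce the numerator: 11447 ≡ 5404 (mod 6043), so (11447 / 6043) = (5404 / 6043).
Factor out 2: 5404 = 2^2·1351. Since 6043 ≡ 3 (mod 8), (2 / 6043) = -1, and (2 / 6043)^2 = +1. Now have (1351 / 6043).
Both 1351 ≡ 3 and 6043 ≡ 3 (mod 4), so reciprocity gives (1351 / 6043) = -(6043 / 1351). Reduce: 6043 ≡ 639 (mod 1351). Now have -(639 / 1351).
Both 639 ≡ 3 and 1351 ≡ 3 (mod 4), so reciprocity gives (639 / 1351) = -(1351 / 639). Reduce: 1351 ≡ 73 (mod 639). Now have (73 / 639).
73 ≡ 1 (mod 4), so quadratic reciprocity gives (73 / 639) = (639 / 73). Reduce: 639 ≡ 55 (mod 73). Now have (55 / 73).
73 ≡ 1 (mod 4), so quadratic reciprocity gives (55 / 73) = (73 / 55). Reduce: 73 ≡ 18 (mod 55). Now have (18 / 55).
Factor out 2: 18 = 2·9. Since 55 ≡ 7 (mod 8), (2 / 55) = +1. Now have (9 / 55).
9 ≡ 1 (mod 4), so quadratic reciprocity gives (9 / 55) = (55 / 9). Reduce: 55 ≡ 1 (mod 9). Now have (1 / 9).
(1 / 9) = 1. Collecting the sign factors: 1.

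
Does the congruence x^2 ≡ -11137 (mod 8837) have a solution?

no

(-11137|8837)
  = (6537|8837)    [-11137 ≡ 6537 mod 8837]
  = (8837|6537)    [QR: 6537 ≡ 1 mod 4, sign kept]
  = (2300|6537)    [8837 ≡ 2300 mod 6537]
  = (575|6537)    [6537 ≡ 1 mod 8 ⇒ (2|6537)^2 = +1]
  = (6537|575)    [QR: 6537 ≡ 1 mod 4, sign kept]
  = (212|575)    [6537 ≡ 212 mod 575]
  = (53|575)    [575 ≡ 7 mod 8 ⇒ (2|575)^2 = +1]
  = (575|53)    [QR: 53 ≡ 1 mod 4, sign kept]
  = (45|53)    [575 ≡ 45 mod 53]
  = (53|45)    [QR: 45 ≡ 1 mod 4, sign kept]
  = (8|45)    [53 ≡ 8 mod 45]
  = -(1|45)    [45 ≡ 5 mod 8 ⇒ (2|45)^3 = -1]
  = -1    [(1|45) = 1]
(-11137|8837) = -1, and 8837 is prime, so -11137 is not a quadratic residue mod 8837.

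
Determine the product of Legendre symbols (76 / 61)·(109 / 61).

1

By multiplicativity, (76·109 / 61) = (76 / 61)·(109 / 61).
First factor (76 / 61):
Reduce the numerator: 76 ≡ 15 (mod 61), so (76 / 61) = (15 / 61).
61 ≡ 1 (mod 4), so quadratic reciprocity gives (15 / 61) = (61 / 15). Reduce: 61 ≡ 1 (mod 15). Now have (1 / 15).
(1 / 15) = 1. Collecting the sign factors: 1.
Second factor (109 / 61):
Reduce the numerator: 109 ≡ 48 (mod 61), so (109 / 61) = (48 / 61).
Factor out 2: 48 = 2^4·3. Since 61 ≡ 5 (mod 8), (2 / 61) = -1, and (2 / 61)^4 = +1. Now have (3 / 61).
61 ≡ 1 (mod 4), so quadratic reciprocity gives (3 / 61) = (61 / 3). Reduce: 61 ≡ 1 (mod 3). Now have (1 / 3).
(1 / 3) = 1. Collecting the sign factors: 1.
Product: (1)·(1) = 1.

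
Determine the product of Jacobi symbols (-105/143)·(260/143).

By multiplicativity, (-105·260/143) = (-105/143)·(260/143).
First factor (-105/143):
(-105/143)
  = -(105/143)    [143 ≡ 3 mod 4 ⇒ (-1/143) = -1]
  = -(143/105)    [QR: 105 ≡ 1 mod 4, sign kept]
  = -(38/105)    [143 ≡ 38 mod 105]
  = -(19/105)    [105 ≡ 1 mod 8 ⇒ (2/105) = +1]
  = -(105/19)    [QR: 105 ≡ 1 mod 4, sign kept]
  = -(10/19)    [105 ≡ 10 mod 19]
  = (5/19)    [19 ≡ 3 mod 8 ⇒ (2/19) = -1]
  = (19/5)    [QR: 5 ≡ 1 mod 4, sign kept]
  = (4/5)    [19 ≡ 4 mod 5]
  = (1/5)    [5 ≡ 5 mod 8 ⇒ (2/5)^2 = +1]
  = 1    [(1/5) = 1]
Second factor (260/143):
(260/143)
  = (117/143)    [260 ≡ 117 mod 143]
  = (143/117)    [QR: 117 ≡ 1 mod 4, sign kept]
  = (26/117)    [143 ≡ 26 mod 117]
  = -(13/117)    [117 ≡ 5 mod 8 ⇒ (2/117) = -1]
  = -(117/13)    [QR: 13 ≡ 1 mod 4, sign kept]
  = -(0/13)    [117 ≡ 0 mod 13]
  = 0    [numerator 0, gcd > 1]
Product: (1)·(0) = 0.

0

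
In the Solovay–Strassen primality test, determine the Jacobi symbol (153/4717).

(153/4717)
  = (4717/153)    [QR: 153 ≡ 1 mod 4, sign kept]
  = (127/153)    [4717 ≡ 127 mod 153]
  = (153/127)    [QR: 153 ≡ 1 mod 4, sign kept]
  = (26/127)    [153 ≡ 26 mod 127]
  = (13/127)    [127 ≡ 7 mod 8 ⇒ (2/127) = +1]
  = (127/13)    [QR: 13 ≡ 1 mod 4, sign kept]
  = (10/13)    [127 ≡ 10 mod 13]
  = -(5/13)    [13 ≡ 5 mod 8 ⇒ (2/13) = -1]
  = -(13/5)    [QR: 5 ≡ 1 mod 4, sign kept]
  = -(3/5)    [13 ≡ 3 mod 5]
  = -(5/3)    [QR: 5 ≡ 1 mod 4, sign kept]
  = -(2/3)    [5 ≡ 2 mod 3]
  = (1/3)    [3 ≡ 3 mod 8 ⇒ (2/3) = -1]
  = 1    [(1/3) = 1]

1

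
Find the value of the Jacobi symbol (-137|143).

1

(-137|143)
  = -(137|143)    [143 ≡ 3 mod 4 ⇒ (-1|143) = -1]
  = -(143|137)    [QR: 137 ≡ 1 mod 4, sign kept]
  = -(6|137)    [143 ≡ 6 mod 137]
  = -(3|137)    [137 ≡ 1 mod 8 ⇒ (2|137) = +1]
  = -(137|3)    [QR: 137 ≡ 1 mod 4, sign kept]
  = -(2|3)    [137 ≡ 2 mod 3]
  = (1|3)    [3 ≡ 3 mod 8 ⇒ (2|3) = -1]
  = 1    [(1|3) = 1]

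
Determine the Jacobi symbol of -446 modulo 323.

-1

Reduce the numerator: -446 ≡ 200 (mod 323), so (-446 / 323) = (200 / 323).
Factor out 2: 200 = 2^3·25. Since 323 ≡ 3 (mod 8), (2 / 323) = -1, and (2 / 323)^3 = -1. Now have -(25 / 323).
25 ≡ 1 (mod 4), so quadratic reciprocity gives (25 / 323) = (323 / 25). Reduce: 323 ≡ 23 (mod 25). Now have -(23 / 25).
25 ≡ 1 (mod 4), so quadratic reciprocity gives (23 / 25) = (25 / 23). Reduce: 25 ≡ 2 (mod 23). Now have -(2 / 23).
Factor out 2: 2 = 2. Since 23 ≡ 7 (mod 8), (2 / 23) = +1. Now have -(1 / 23).
(1 / 23) = 1. Collecting the sign factors: -1.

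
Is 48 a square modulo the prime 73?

yes

(48/73)
  = (3/73)    [73 ≡ 1 mod 8 ⇒ (2/73)^4 = +1]
  = (73/3)    [QR: 73 ≡ 1 mod 4, sign kept]
  = (1/3)    [73 ≡ 1 mod 3]
  = 1    [(1/3) = 1]
The Legendre symbol is 1, so x^2 ≡ 48 (mod 73) has solution.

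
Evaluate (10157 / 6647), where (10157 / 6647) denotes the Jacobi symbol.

(10157 / 6647)
  = (3510 / 6647)    [10157 ≡ 3510 mod 6647]
  = (1755 / 6647)    [6647 ≡ 7 mod 8 ⇒ (2 / 6647) = +1]
  = -(6647 / 1755)    [QR: both ≡ 3 mod 4, sign flips]
  = -(1382 / 1755)    [6647 ≡ 1382 mod 1755]
  = (691 / 1755)    [1755 ≡ 3 mod 8 ⇒ (2 / 1755) = -1]
  = -(1755 / 691)    [QR: both ≡ 3 mod 4, sign flips]
  = -(373 / 691)    [1755 ≡ 373 mod 691]
  = -(691 / 373)    [QR: 373 ≡ 1 mod 4, sign kept]
  = -(318 / 373)    [691 ≡ 318 mod 373]
  = (159 / 373)    [373 ≡ 5 mod 8 ⇒ (2 / 373) = -1]
  = (373 / 159)    [QR: 373 ≡ 1 mod 4, sign kept]
  = (55 / 159)    [373 ≡ 55 mod 159]
  = -(159 / 55)    [QR: both ≡ 3 mod 4, sign flips]
  = -(49 / 55)    [159 ≡ 49 mod 55]
  = -(55 / 49)    [QR: 49 ≡ 1 mod 4, sign kept]
  = -(6 / 49)    [55 ≡ 6 mod 49]
  = -(3 / 49)    [49 ≡ 1 mod 8 ⇒ (2 / 49) = +1]
  = -(49 / 3)    [QR: 49 ≡ 1 mod 4, sign kept]
  = -(1 / 3)    [49 ≡ 1 mod 3]
  = -1    [(1 / 3) = 1]

-1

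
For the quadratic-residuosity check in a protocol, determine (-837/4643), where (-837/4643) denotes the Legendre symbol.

-1

Reduce the numerator: -837 ≡ 3806 (mod 4643), so (-837/4643) = (3806/4643).
Factor out 2: 3806 = 2·1903. Since 4643 ≡ 3 (mod 8), (2/4643) = -1. Now have -(1903/4643).
Both 1903 ≡ 3 and 4643 ≡ 3 (mod 4), so reciprocity gives (1903/4643) = -(4643/1903). Reduce: 4643 ≡ 837 (mod 1903). Now have (837/1903).
837 ≡ 1 (mod 4), so quadratic reciprocity gives (837/1903) = (1903/837). Reduce: 1903 ≡ 229 (mod 837). Now have (229/837).
229 ≡ 1 (mod 4), so quadratic reciprocity gives (229/837) = (837/229). Reduce: 837 ≡ 150 (mod 229). Now have (150/229).
Factor out 2: 150 = 2·75. Since 229 ≡ 5 (mod 8), (2/229) = -1. Now have -(75/229).
229 ≡ 1 (mod 4), so quadratic reciprocity gives (75/229) = (229/75). Reduce: 229 ≡ 4 (mod 75). Now have -(4/75).
Factor out 2: 4 = 2^2. Since 75 ≡ 3 (mod 8), (2/75) = -1, and (2/75)^2 = +1. Now have -(1/75).
(1/75) = 1. Collecting the sign factors: -1.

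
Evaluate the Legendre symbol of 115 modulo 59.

-1

(115|59)
  = (56|59)    [115 ≡ 56 mod 59]
  = -(7|59)    [59 ≡ 3 mod 8 ⇒ (2|59)^3 = -1]
  = (59|7)    [QR: both ≡ 3 mod 4, sign flips]
  = (3|7)    [59 ≡ 3 mod 7]
  = -(7|3)    [QR: both ≡ 3 mod 4, sign flips]
  = -(1|3)    [7 ≡ 1 mod 3]
  = -1    [(1|3) = 1]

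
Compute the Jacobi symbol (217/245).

0

217 ≡ 1 (mod 4), so quadratic reciprocity gives (217/245) = (245/217). Reduce: 245 ≡ 28 (mod 217). Now have (28/217).
Factor out 2: 28 = 2^2·7. Since 217 ≡ 1 (mod 8), (2/217) = +1, and (2/217)^2 = +1. Now have (7/217).
217 ≡ 1 (mod 4), so quadratic reciprocity gives (7/217) = (217/7). Reduce: 217 ≡ 0 (mod 7). Now have (0/7).
The numerator is now 0 with denominator 7 > 1: the symbol is 0.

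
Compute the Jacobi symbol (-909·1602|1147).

By multiplicativity, (-909·1602|1147) = (-909|1147)·(1602|1147).
First factor (-909|1147):
(-909|1147)
  = -(909|1147)    [1147 ≡ 3 mod 4 ⇒ (-1|1147) = -1]
  = -(1147|909)    [QR: 909 ≡ 1 mod 4, sign kept]
  = -(238|909)    [1147 ≡ 238 mod 909]
  = (119|909)    [909 ≡ 5 mod 8 ⇒ (2|909) = -1]
  = (909|119)    [QR: 909 ≡ 1 mod 4, sign kept]
  = (76|119)    [909 ≡ 76 mod 119]
  = (19|119)    [119 ≡ 7 mod 8 ⇒ (2|119)^2 = +1]
  = -(119|19)    [QR: both ≡ 3 mod 4, sign flips]
  = -(5|19)    [119 ≡ 5 mod 19]
  = -(19|5)    [QR: 5 ≡ 1 mod 4, sign kept]
  = -(4|5)    [19 ≡ 4 mod 5]
  = -(1|5)    [5 ≡ 5 mod 8 ⇒ (2|5)^2 = +1]
  = -1    [(1|5) = 1]
Second factor (1602|1147):
(1602|1147)
  = (455|1147)    [1602 ≡ 455 mod 1147]
  = -(1147|455)    [QR: both ≡ 3 mod 4, sign flips]
  = -(237|455)    [1147 ≡ 237 mod 455]
  = -(455|237)    [QR: 237 ≡ 1 mod 4, sign kept]
  = -(218|237)    [455 ≡ 218 mod 237]
  = (109|237)    [237 ≡ 5 mod 8 ⇒ (2|237) = -1]
  = (237|109)    [QR: 109 ≡ 1 mod 4, sign kept]
  = (19|109)    [237 ≡ 19 mod 109]
  = (109|19)    [QR: 109 ≡ 1 mod 4, sign kept]
  = (14|19)    [109 ≡ 14 mod 19]
  = -(7|19)    [19 ≡ 3 mod 8 ⇒ (2|19) = -1]
  = (19|7)    [QR: both ≡ 3 mod 4, sign flips]
  = (5|7)    [19 ≡ 5 mod 7]
  = (7|5)    [QR: 5 ≡ 1 mod 4, sign kept]
  = (2|5)    [7 ≡ 2 mod 5]
  = -(1|5)    [5 ≡ 5 mod 8 ⇒ (2|5) = -1]
  = -1    [(1|5) = 1]
Product: (-1)·(-1) = 1.

1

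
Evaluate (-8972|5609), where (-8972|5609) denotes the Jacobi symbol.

(-8972|5609)
  = (2246|5609)    [-8972 ≡ 2246 mod 5609]
  = (1123|5609)    [5609 ≡ 1 mod 8 ⇒ (2|5609) = +1]
  = (5609|1123)    [QR: 5609 ≡ 1 mod 4, sign kept]
  = (1117|1123)    [5609 ≡ 1117 mod 1123]
  = (1123|1117)    [QR: 1117 ≡ 1 mod 4, sign kept]
  = (6|1117)    [1123 ≡ 6 mod 1117]
  = -(3|1117)    [1117 ≡ 5 mod 8 ⇒ (2|1117) = -1]
  = -(1117|3)    [QR: 1117 ≡ 1 mod 4, sign kept]
  = -(1|3)    [1117 ≡ 1 mod 3]
  = -1    [(1|3) = 1]

-1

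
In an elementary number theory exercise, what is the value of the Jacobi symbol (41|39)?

(41|39)
  = (2|39)    [41 ≡ 2 mod 39]
  = (1|39)    [39 ≡ 7 mod 8 ⇒ (2|39) = +1]
  = 1    [(1|39) = 1]

1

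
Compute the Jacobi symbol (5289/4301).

-1

(5289/4301)
  = (988/4301)    [5289 ≡ 988 mod 4301]
  = (247/4301)    [4301 ≡ 5 mod 8 ⇒ (2/4301)^2 = +1]
  = (4301/247)    [QR: 4301 ≡ 1 mod 4, sign kept]
  = (102/247)    [4301 ≡ 102 mod 247]
  = (51/247)    [247 ≡ 7 mod 8 ⇒ (2/247) = +1]
  = -(247/51)    [QR: both ≡ 3 mod 4, sign flips]
  = -(43/51)    [247 ≡ 43 mod 51]
  = (51/43)    [QR: both ≡ 3 mod 4, sign flips]
  = (8/43)    [51 ≡ 8 mod 43]
  = -(1/43)    [43 ≡ 3 mod 8 ⇒ (2/43)^3 = -1]
  = -1    [(1/43) = 1]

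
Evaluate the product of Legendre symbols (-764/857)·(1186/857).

-1

By multiplicativity, (-764·1186/857) = (-764/857)·(1186/857).
First factor (-764/857):
(-764/857)
  = (93/857)    [-764 ≡ 93 mod 857]
  = (857/93)    [QR: 93 ≡ 1 mod 4, sign kept]
  = (20/93)    [857 ≡ 20 mod 93]
  = (5/93)    [93 ≡ 5 mod 8 ⇒ (2/93)^2 = +1]
  = (93/5)    [QR: 5 ≡ 1 mod 4, sign kept]
  = (3/5)    [93 ≡ 3 mod 5]
  = (5/3)    [QR: 5 ≡ 1 mod 4, sign kept]
  = (2/3)    [5 ≡ 2 mod 3]
  = -(1/3)    [3 ≡ 3 mod 8 ⇒ (2/3) = -1]
  = -1    [(1/3) = 1]
Second factor (1186/857):
(1186/857)
  = (329/857)    [1186 ≡ 329 mod 857]
  = (857/329)    [QR: 329 ≡ 1 mod 4, sign kept]
  = (199/329)    [857 ≡ 199 mod 329]
  = (329/199)    [QR: 329 ≡ 1 mod 4, sign kept]
  = (130/199)    [329 ≡ 130 mod 199]
  = (65/199)    [199 ≡ 7 mod 8 ⇒ (2/199) = +1]
  = (199/65)    [QR: 65 ≡ 1 mod 4, sign kept]
  = (4/65)    [199 ≡ 4 mod 65]
  = (1/65)    [65 ≡ 1 mod 8 ⇒ (2/65)^2 = +1]
  = 1    [(1/65) = 1]
Product: (-1)·(1) = -1.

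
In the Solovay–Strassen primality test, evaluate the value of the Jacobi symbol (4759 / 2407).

-1

(4759 / 2407)
  = (2352 / 2407)    [4759 ≡ 2352 mod 2407]
  = (147 / 2407)    [2407 ≡ 7 mod 8 ⇒ (2 / 2407)^4 = +1]
  = -(2407 / 147)    [QR: both ≡ 3 mod 4, sign flips]
  = -(55 / 147)    [2407 ≡ 55 mod 147]
  = (147 / 55)    [QR: both ≡ 3 mod 4, sign flips]
  = (37 / 55)    [147 ≡ 37 mod 55]
  = (55 / 37)    [QR: 37 ≡ 1 mod 4, sign kept]
  = (18 / 37)    [55 ≡ 18 mod 37]
  = -(9 / 37)    [37 ≡ 5 mod 8 ⇒ (2 / 37) = -1]
  = -(37 / 9)    [QR: 9 ≡ 1 mod 4, sign kept]
  = -(1 / 9)    [37 ≡ 1 mod 9]
  = -1    [(1 / 9) = 1]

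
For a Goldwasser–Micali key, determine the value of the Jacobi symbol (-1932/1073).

Reduce the numerator: -1932 ≡ 214 (mod 1073), so (-1932/1073) = (214/1073).
Factor out 2: 214 = 2·107. Since 1073 ≡ 1 (mod 8), (2/1073) = +1. Now have (107/1073).
1073 ≡ 1 (mod 4), so quadratic reciprocity gives (107/1073) = (1073/107). Reduce: 1073 ≡ 3 (mod 107). Now have (3/107).
Both 3 ≡ 3 and 107 ≡ 3 (mod 4), so reciprocity gives (3/107) = -(107/3). Reduce: 107 ≡ 2 (mod 3). Now have -(2/3).
Factor out 2: 2 = 2. Since 3 ≡ 3 (mod 8), (2/3) = -1. Now have (1/3).
(1/3) = 1. Collecting the sign factors: 1.

1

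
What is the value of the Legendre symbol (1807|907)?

1

(1807|907)
  = (900|907)    [1807 ≡ 900 mod 907]
  = (225|907)    [907 ≡ 3 mod 8 ⇒ (2|907)^2 = +1]
  = (907|225)    [QR: 225 ≡ 1 mod 4, sign kept]
  = (7|225)    [907 ≡ 7 mod 225]
  = (225|7)    [QR: 225 ≡ 1 mod 4, sign kept]
  = (1|7)    [225 ≡ 1 mod 7]
  = 1    [(1|7) = 1]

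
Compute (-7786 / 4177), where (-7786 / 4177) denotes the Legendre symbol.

(-7786 / 4177)
  = (7786 / 4177)    [4177 ≡ 1 mod 4 ⇒ (-1 / 4177) = +1]
  = (3609 / 4177)    [7786 ≡ 3609 mod 4177]
  = (4177 / 3609)    [QR: 3609 ≡ 1 mod 4, sign kept]
  = (568 / 3609)    [4177 ≡ 568 mod 3609]
  = (71 / 3609)    [3609 ≡ 1 mod 8 ⇒ (2 / 3609)^3 = +1]
  = (3609 / 71)    [QR: 3609 ≡ 1 mod 4, sign kept]
  = (59 / 71)    [3609 ≡ 59 mod 71]
  = -(71 / 59)    [QR: both ≡ 3 mod 4, sign flips]
  = -(12 / 59)    [71 ≡ 12 mod 59]
  = -(3 / 59)    [59 ≡ 3 mod 8 ⇒ (2 / 59)^2 = +1]
  = (59 / 3)    [QR: both ≡ 3 mod 4, sign flips]
  = (2 / 3)    [59 ≡ 2 mod 3]
  = -(1 / 3)    [3 ≡ 3 mod 8 ⇒ (2 / 3) = -1]
  = -1    [(1 / 3) = 1]

-1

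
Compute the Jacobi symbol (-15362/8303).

Pull out -1: (-15362/8303) = (-1/8303)·(15362/8303). Since 8303 ≡ 3 (mod 4), (-1/8303) = -1. Now have -(15362/8303).
Reduce the numerator: 15362 ≡ 7059 (mod 8303), so (15362/8303) = (7059/8303).
Both 7059 ≡ 3 and 8303 ≡ 3 (mod 4), so reciprocity gives (7059/8303) = -(8303/7059). Reduce: 8303 ≡ 1244 (mod 7059). Now have (1244/7059).
Factor out 2: 1244 = 2^2·311. Since 7059 ≡ 3 (mod 8), (2/7059) = -1, and (2/7059)^2 = +1. Now have (311/7059).
Both 311 ≡ 3 and 7059 ≡ 3 (mod 4), so reciprocity gives (311/7059) = -(7059/311). Reduce: 7059 ≡ 217 (mod 311). Now have -(217/311).
217 ≡ 1 (mod 4), so quadratic reciprocity gives (217/311) = (311/217). Reduce: 311 ≡ 94 (mod 217). Now have -(94/217).
Factor out 2: 94 = 2·47. Since 217 ≡ 1 (mod 8), (2/217) = +1. Now have -(47/217).
217 ≡ 1 (mod 4), so quadratic reciprocity gives (47/217) = (217/47). Reduce: 217 ≡ 29 (mod 47). Now have -(29/47).
29 ≡ 1 (mod 4), so quadratic reciprocity gives (29/47) = (47/29). Reduce: 47 ≡ 18 (mod 29). Now have -(18/29).
Factor out 2: 18 = 2·9. Since 29 ≡ 5 (mod 8), (2/29) = -1. Now have (9/29).
9 ≡ 1 (mod 4), so quadratic reciprocity gives (9/29) = (29/9). Reduce: 29 ≡ 2 (mod 9). Now have (2/9).
Factor out 2: 2 = 2. Since 9 ≡ 1 (mod 8), (2/9) = +1. Now have (1/9).
(1/9) = 1. Collecting the sign factors: 1.

1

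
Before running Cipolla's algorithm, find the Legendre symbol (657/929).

-1

(657/929)
  = (929/657)    [QR: 657 ≡ 1 mod 4, sign kept]
  = (272/657)    [929 ≡ 272 mod 657]
  = (17/657)    [657 ≡ 1 mod 8 ⇒ (2/657)^4 = +1]
  = (657/17)    [QR: 17 ≡ 1 mod 4, sign kept]
  = (11/17)    [657 ≡ 11 mod 17]
  = (17/11)    [QR: 17 ≡ 1 mod 4, sign kept]
  = (6/11)    [17 ≡ 6 mod 11]
  = -(3/11)    [11 ≡ 3 mod 8 ⇒ (2/11) = -1]
  = (11/3)    [QR: both ≡ 3 mod 4, sign flips]
  = (2/3)    [11 ≡ 2 mod 3]
  = -(1/3)    [3 ≡ 3 mod 8 ⇒ (2/3) = -1]
  = -1    [(1/3) = 1]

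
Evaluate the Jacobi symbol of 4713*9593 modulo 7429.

By multiplicativity, (4713·9593/7429) = (4713/7429)·(9593/7429).
First factor (4713/7429):
(4713/7429)
  = (7429/4713)    [QR: 4713 ≡ 1 mod 4, sign kept]
  = (2716/4713)    [7429 ≡ 2716 mod 4713]
  = (679/4713)    [4713 ≡ 1 mod 8 ⇒ (2/4713)^2 = +1]
  = (4713/679)    [QR: 4713 ≡ 1 mod 4, sign kept]
  = (639/679)    [4713 ≡ 639 mod 679]
  = -(679/639)    [QR: both ≡ 3 mod 4, sign flips]
  = -(40/639)    [679 ≡ 40 mod 639]
  = -(5/639)    [639 ≡ 7 mod 8 ⇒ (2/639)^3 = +1]
  = -(639/5)    [QR: 5 ≡ 1 mod 4, sign kept]
  = -(4/5)    [639 ≡ 4 mod 5]
  = -(1/5)    [5 ≡ 5 mod 8 ⇒ (2/5)^2 = +1]
  = -1    [(1/5) = 1]
Second factor (9593/7429):
(9593/7429)
  = (2164/7429)    [9593 ≡ 2164 mod 7429]
  = (541/7429)    [7429 ≡ 5 mod 8 ⇒ (2/7429)^2 = +1]
  = (7429/541)    [QR: 541 ≡ 1 mod 4, sign kept]
  = (396/541)    [7429 ≡ 396 mod 541]
  = (99/541)    [541 ≡ 5 mod 8 ⇒ (2/541)^2 = +1]
  = (541/99)    [QR: 541 ≡ 1 mod 4, sign kept]
  = (46/99)    [541 ≡ 46 mod 99]
  = -(23/99)    [99 ≡ 3 mod 8 ⇒ (2/99) = -1]
  = (99/23)    [QR: both ≡ 3 mod 4, sign flips]
  = (7/23)    [99 ≡ 7 mod 23]
  = -(23/7)    [QR: both ≡ 3 mod 4, sign flips]
  = -(2/7)    [23 ≡ 2 mod 7]
  = -(1/7)    [7 ≡ 7 mod 8 ⇒ (2/7) = +1]
  = -1    [(1/7) = 1]
Product: (-1)·(-1) = 1.

1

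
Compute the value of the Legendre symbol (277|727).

-1

277 ≡ 1 (mod 4), so quadratic reciprocity gives (277|727) = (727|277). Reduce: 727 ≡ 173 (mod 277). Now have (173|277).
173 ≡ 1 (mod 4), so quadratic reciprocity gives (173|277) = (277|173). Reduce: 277 ≡ 104 (mod 173). Now have (104|173).
Factor out 2: 104 = 2^3·13. Since 173 ≡ 5 (mod 8), (2|173) = -1, and (2|173)^3 = -1. Now have -(13|173).
13 ≡ 1 (mod 4), so quadratic reciprocity gives (13|173) = (173|13). Reduce: 173 ≡ 4 (mod 13). Now have -(4|13).
Factor out 2: 4 = 2^2. Since 13 ≡ 5 (mod 8), (2|13) = -1, and (2|13)^2 = +1. Now have -(1|13).
(1|13) = 1. Collecting the sign factors: -1.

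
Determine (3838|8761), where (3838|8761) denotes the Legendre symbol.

Factor out 2: 3838 = 2·1919. Since 8761 ≡ 1 (mod 8), (2|8761) = +1. Now have (1919|8761).
8761 ≡ 1 (mod 4), so quadratic reciprocity gives (1919|8761) = (8761|1919). Reduce: 8761 ≡ 1085 (mod 1919). Now have (1085|1919).
1085 ≡ 1 (mod 4), so quadratic reciprocity gives (1085|1919) = (1919|1085). Reduce: 1919 ≡ 834 (mod 1085). Now have (834|1085).
Factor out 2: 834 = 2·417. Since 1085 ≡ 5 (mod 8), (2|1085) = -1. Now have -(417|1085).
417 ≡ 1 (mod 4), so quadratic reciprocity gives (417|1085) = (1085|417). Reduce: 1085 ≡ 251 (mod 417). Now have -(251|417).
417 ≡ 1 (mod 4), so quadratic reciprocity gives (251|417) = (417|251). Reduce: 417 ≡ 166 (mod 251). Now have -(166|251).
Factor out 2: 166 = 2·83. Since 251 ≡ 3 (mod 8), (2|251) = -1. Now have (83|251).
Both 83 ≡ 3 and 251 ≡ 3 (mod 4), so reciprocity gives (83|251) = -(251|83). Reduce: 251 ≡ 2 (mod 83). Now have -(2|83).
Factor out 2: 2 = 2. Since 83 ≡ 3 (mod 8), (2|83) = -1. Now have (1|83).
(1|83) = 1. Collecting the sign factors: 1.

1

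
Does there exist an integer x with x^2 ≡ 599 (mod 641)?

641 ≡ 1 (mod 4), so quadratic reciprocity gives (599/641) = (641/599). Reduce: 641 ≡ 42 (mod 599). Now have (42/599).
Factor out 2: 42 = 2·21. Since 599 ≡ 7 (mod 8), (2/599) = +1. Now have (21/599).
21 ≡ 1 (mod 4), so quadratic reciprocity gives (21/599) = (599/21). Reduce: 599 ≡ 11 (mod 21). Now have (11/21).
21 ≡ 1 (mod 4), so quadratic reciprocity gives (11/21) = (21/11). Reduce: 21 ≡ 10 (mod 11). Now have (10/11).
Factor out 2: 10 = 2·5. Since 11 ≡ 3 (mod 8), (2/11) = -1. Now have -(5/11).
5 ≡ 1 (mod 4), so quadratic reciprocity gives (5/11) = (11/5). Reduce: 11 ≡ 1 (mod 5). Now have -(1/5).
(1/5) = 1. Collecting the sign factors: -1.
The Legendre symbol is -1, so x^2 ≡ 599 (mod 641) has no solution.

no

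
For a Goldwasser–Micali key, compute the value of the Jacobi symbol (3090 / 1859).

-1

(3090 / 1859)
  = (1231 / 1859)    [3090 ≡ 1231 mod 1859]
  = -(1859 / 1231)    [QR: both ≡ 3 mod 4, sign flips]
  = -(628 / 1231)    [1859 ≡ 628 mod 1231]
  = -(157 / 1231)    [1231 ≡ 7 mod 8 ⇒ (2 / 1231)^2 = +1]
  = -(1231 / 157)    [QR: 157 ≡ 1 mod 4, sign kept]
  = -(132 / 157)    [1231 ≡ 132 mod 157]
  = -(33 / 157)    [157 ≡ 5 mod 8 ⇒ (2 / 157)^2 = +1]
  = -(157 / 33)    [QR: 33 ≡ 1 mod 4, sign kept]
  = -(25 / 33)    [157 ≡ 25 mod 33]
  = -(33 / 25)    [QR: 25 ≡ 1 mod 4, sign kept]
  = -(8 / 25)    [33 ≡ 8 mod 25]
  = -(1 / 25)    [25 ≡ 1 mod 8 ⇒ (2 / 25)^3 = +1]
  = -1    [(1 / 25) = 1]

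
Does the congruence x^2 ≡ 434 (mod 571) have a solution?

Factor out 2: 434 = 2·217. Since 571 ≡ 3 (mod 8), (2/571) = -1. Now have -(217/571).
217 ≡ 1 (mod 4), so quadratic reciprocity gives (217/571) = (571/217). Reduce: 571 ≡ 137 (mod 217). Now have -(137/217).
137 ≡ 1 (mod 4), so quadratic reciprocity gives (137/217) = (217/137). Reduce: 217 ≡ 80 (mod 137). Now have -(80/137).
Factor out 2: 80 = 2^4·5. Since 137 ≡ 1 (mod 8), (2/137) = +1, and (2/137)^4 = +1. Now have -(5/137).
5 ≡ 1 (mod 4), so quadratic reciprocity gives (5/137) = (137/5). Reduce: 137 ≡ 2 (mod 5). Now have -(2/5).
Factor out 2: 2 = 2. Since 5 ≡ 5 (mod 8), (2/5) = -1. Now have (1/5).
(1/5) = 1. Collecting the sign factors: 1.
The Legendre symbol is 1, so x^2 ≡ 434 (mod 571) has solution.

yes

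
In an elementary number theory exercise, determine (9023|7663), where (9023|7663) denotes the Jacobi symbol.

-1

Reduce the numerator: 9023 ≡ 1360 (mod 7663), so (9023|7663) = (1360|7663).
Factor out 2: 1360 = 2^4·85. Since 7663 ≡ 7 (mod 8), (2|7663) = +1, and (2|7663)^4 = +1. Now have (85|7663).
85 ≡ 1 (mod 4), so quadratic reciprocity gives (85|7663) = (7663|85). Reduce: 7663 ≡ 13 (mod 85). Now have (13|85).
13 ≡ 1 (mod 4), so quadratic reciprocity gives (13|85) = (85|13). Reduce: 85 ≡ 7 (mod 13). Now have (7|13).
13 ≡ 1 (mod 4), so quadratic reciprocity gives (7|13) = (13|7). Reduce: 13 ≡ 6 (mod 7). Now have (6|7).
Factor out 2: 6 = 2·3. Since 7 ≡ 7 (mod 8), (2|7) = +1. Now have (3|7).
Both 3 ≡ 3 and 7 ≡ 3 (mod 4), so reciprocity gives (3|7) = -(7|3). Reduce: 7 ≡ 1 (mod 3). Now have -(1|3).
(1|3) = 1. Collecting the sign factors: -1.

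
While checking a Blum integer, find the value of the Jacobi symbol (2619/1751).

Reduce the numerator: 2619 ≡ 868 (mod 1751), so (2619/1751) = (868/1751).
Factor out 2: 868 = 2^2·217. Since 1751 ≡ 7 (mod 8), (2/1751) = +1, and (2/1751)^2 = +1. Now have (217/1751).
217 ≡ 1 (mod 4), so quadratic reciprocity gives (217/1751) = (1751/217). Reduce: 1751 ≡ 15 (mod 217). Now have (15/217).
217 ≡ 1 (mod 4), so quadratic reciprocity gives (15/217) = (217/15). Reduce: 217 ≡ 7 (mod 15). Now have (7/15).
Both 7 ≡ 3 and 15 ≡ 3 (mod 4), so reciprocity gives (7/15) = -(15/7). Reduce: 15 ≡ 1 (mod 7). Now have -(1/7).
(1/7) = 1. Collecting the sign factors: -1.

-1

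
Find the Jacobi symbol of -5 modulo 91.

-1

Pull out -1: (-5|91) = (-1|91)·(5|91). Since 91 ≡ 3 (mod 4), (-1|91) = -1. Now have -(5|91).
5 ≡ 1 (mod 4), so quadratic reciprocity gives (5|91) = (91|5). Reduce: 91 ≡ 1 (mod 5). Now have -(1|5).
(1|5) = 1. Collecting the sign factors: -1.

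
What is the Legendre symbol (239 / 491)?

(239 / 491)
  = -(491 / 239)    [QR: both ≡ 3 mod 4, sign flips]
  = -(13 / 239)    [491 ≡ 13 mod 239]
  = -(239 / 13)    [QR: 13 ≡ 1 mod 4, sign kept]
  = -(5 / 13)    [239 ≡ 5 mod 13]
  = -(13 / 5)    [QR: 5 ≡ 1 mod 4, sign kept]
  = -(3 / 5)    [13 ≡ 3 mod 5]
  = -(5 / 3)    [QR: 5 ≡ 1 mod 4, sign kept]
  = -(2 / 3)    [5 ≡ 2 mod 3]
  = (1 / 3)    [3 ≡ 3 mod 8 ⇒ (2 / 3) = -1]
  = 1    [(1 / 3) = 1]

1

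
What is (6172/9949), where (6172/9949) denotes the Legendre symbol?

1

(6172/9949)
  = (1543/9949)    [9949 ≡ 5 mod 8 ⇒ (2/9949)^2 = +1]
  = (9949/1543)    [QR: 9949 ≡ 1 mod 4, sign kept]
  = (691/1543)    [9949 ≡ 691 mod 1543]
  = -(1543/691)    [QR: both ≡ 3 mod 4, sign flips]
  = -(161/691)    [1543 ≡ 161 mod 691]
  = -(691/161)    [QR: 161 ≡ 1 mod 4, sign kept]
  = -(47/161)    [691 ≡ 47 mod 161]
  = -(161/47)    [QR: 161 ≡ 1 mod 4, sign kept]
  = -(20/47)    [161 ≡ 20 mod 47]
  = -(5/47)    [47 ≡ 7 mod 8 ⇒ (2/47)^2 = +1]
  = -(47/5)    [QR: 5 ≡ 1 mod 4, sign kept]
  = -(2/5)    [47 ≡ 2 mod 5]
  = (1/5)    [5 ≡ 5 mod 8 ⇒ (2/5) = -1]
  = 1    [(1/5) = 1]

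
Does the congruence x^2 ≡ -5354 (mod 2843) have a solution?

(-5354|2843)
  = (332|2843)    [-5354 ≡ 332 mod 2843]
  = (83|2843)    [2843 ≡ 3 mod 8 ⇒ (2|2843)^2 = +1]
  = -(2843|83)    [QR: both ≡ 3 mod 4, sign flips]
  = -(21|83)    [2843 ≡ 21 mod 83]
  = -(83|21)    [QR: 21 ≡ 1 mod 4, sign kept]
  = -(20|21)    [83 ≡ 20 mod 21]
  = -(5|21)    [21 ≡ 5 mod 8 ⇒ (2|21)^2 = +1]
  = -(21|5)    [QR: 5 ≡ 1 mod 4, sign kept]
  = -(1|5)    [21 ≡ 1 mod 5]
  = -1    [(1|5) = 1]
(-5354|2843) = -1, and 2843 is prime, so -5354 is not a quadratic residue mod 2843.

no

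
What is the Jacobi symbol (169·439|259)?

By multiplicativity, (169·439|259) = (169|259)·(439|259).
First factor (169|259):
169 ≡ 1 (mod 4), so quadratic reciprocity gives (169|259) = (259|169). Reduce: 259 ≡ 90 (mod 169). Now have (90|169).
Factor out 2: 90 = 2·45. Since 169 ≡ 1 (mod 8), (2|169) = +1. Now have (45|169).
45 ≡ 1 (mod 4), so quadratic reciprocity gives (45|169) = (169|45). Reduce: 169 ≡ 34 (mod 45). Now have (34|45).
Factor out 2: 34 = 2·17. Since 45 ≡ 5 (mod 8), (2|45) = -1. Now have -(17|45).
17 ≡ 1 (mod 4), so quadratic reciprocity gives (17|45) = (45|17). Reduce: 45 ≡ 11 (mod 17). Now have -(11|17).
17 ≡ 1 (mod 4), so quadratic reciprocity gives (11|17) = (17|11). Reduce: 17 ≡ 6 (mod 11). Now have -(6|11).
Factor out 2: 6 = 2·3. Since 11 ≡ 3 (mod 8), (2|11) = -1. Now have (3|11).
Both 3 ≡ 3 and 11 ≡ 3 (mod 4), so reciprocity gives (3|11) = -(11|3). Reduce: 11 ≡ 2 (mod 3). Now have -(2|3).
Factor out 2: 2 = 2. Since 3 ≡ 3 (mod 8), (2|3) = -1. Now have (1|3).
(1|3) = 1. Collecting the sign factors: 1.
Second factor (439|259):
Reduce the numerator: 439 ≡ 180 (mod 259), so (439|259) = (180|259).
Factor out 2: 180 = 2^2·45. Since 259 ≡ 3 (mod 8), (2|259) = -1, and (2|259)^2 = +1. Now have (45|259).
45 ≡ 1 (mod 4), so quadratic reciprocity gives (45|259) = (259|45). Reduce: 259 ≡ 34 (mod 45). Now have (34|45).
Factor out 2: 34 = 2·17. Since 45 ≡ 5 (mod 8), (2|45) = -1. Now have -(17|45).
17 ≡ 1 (mod 4), so quadratic reciprocity gives (17|45) = (45|17). Reduce: 45 ≡ 11 (mod 17). Now have -(11|17).
17 ≡ 1 (mod 4), so quadratic reciprocity gives (11|17) = (17|11). Reduce: 17 ≡ 6 (mod 11). Now have -(6|11).
Factor out 2: 6 = 2·3. Since 11 ≡ 3 (mod 8), (2|11) = -1. Now have (3|11).
Both 3 ≡ 3 and 11 ≡ 3 (mod 4), so reciprocity gives (3|11) = -(11|3). Reduce: 11 ≡ 2 (mod 3). Now have -(2|3).
Factor out 2: 2 = 2. Since 3 ≡ 3 (mod 8), (2|3) = -1. Now have (1|3).
(1|3) = 1. Collecting the sign factors: 1.
Product: (1)·(1) = 1.

1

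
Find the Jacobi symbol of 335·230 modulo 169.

1

By multiplicativity, (335·230/169) = (335/169)·(230/169).
First factor (335/169):
(335/169)
  = (166/169)    [335 ≡ 166 mod 169]
  = (83/169)    [169 ≡ 1 mod 8 ⇒ (2/169) = +1]
  = (169/83)    [QR: 169 ≡ 1 mod 4, sign kept]
  = (3/83)    [169 ≡ 3 mod 83]
  = -(83/3)    [QR: both ≡ 3 mod 4, sign flips]
  = -(2/3)    [83 ≡ 2 mod 3]
  = (1/3)    [3 ≡ 3 mod 8 ⇒ (2/3) = -1]
  = 1    [(1/3) = 1]
Second factor (230/169):
(230/169)
  = (61/169)    [230 ≡ 61 mod 169]
  = (169/61)    [QR: 61 ≡ 1 mod 4, sign kept]
  = (47/61)    [169 ≡ 47 mod 61]
  = (61/47)    [QR: 61 ≡ 1 mod 4, sign kept]
  = (14/47)    [61 ≡ 14 mod 47]
  = (7/47)    [47 ≡ 7 mod 8 ⇒ (2/47) = +1]
  = -(47/7)    [QR: both ≡ 3 mod 4, sign flips]
  = -(5/7)    [47 ≡ 5 mod 7]
  = -(7/5)    [QR: 5 ≡ 1 mod 4, sign kept]
  = -(2/5)    [7 ≡ 2 mod 5]
  = (1/5)    [5 ≡ 5 mod 8 ⇒ (2/5) = -1]
  = 1    [(1/5) = 1]
Product: (1)·(1) = 1.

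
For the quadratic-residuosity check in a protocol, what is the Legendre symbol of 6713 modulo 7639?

-1

(6713|7639)
  = (7639|6713)    [QR: 6713 ≡ 1 mod 4, sign kept]
  = (926|6713)    [7639 ≡ 926 mod 6713]
  = (463|6713)    [6713 ≡ 1 mod 8 ⇒ (2|6713) = +1]
  = (6713|463)    [QR: 6713 ≡ 1 mod 4, sign kept]
  = (231|463)    [6713 ≡ 231 mod 463]
  = -(463|231)    [QR: both ≡ 3 mod 4, sign flips]
  = -(1|231)    [463 ≡ 1 mod 231]
  = -1    [(1|231) = 1]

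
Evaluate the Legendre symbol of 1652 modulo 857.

1

(1652/857)
  = (795/857)    [1652 ≡ 795 mod 857]
  = (857/795)    [QR: 857 ≡ 1 mod 4, sign kept]
  = (62/795)    [857 ≡ 62 mod 795]
  = -(31/795)    [795 ≡ 3 mod 8 ⇒ (2/795) = -1]
  = (795/31)    [QR: both ≡ 3 mod 4, sign flips]
  = (20/31)    [795 ≡ 20 mod 31]
  = (5/31)    [31 ≡ 7 mod 8 ⇒ (2/31)^2 = +1]
  = (31/5)    [QR: 5 ≡ 1 mod 4, sign kept]
  = (1/5)    [31 ≡ 1 mod 5]
  = 1    [(1/5) = 1]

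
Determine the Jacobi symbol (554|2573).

(554|2573)
  = -(277|2573)    [2573 ≡ 5 mod 8 ⇒ (2|2573) = -1]
  = -(2573|277)    [QR: 277 ≡ 1 mod 4, sign kept]
  = -(80|277)    [2573 ≡ 80 mod 277]
  = -(5|277)    [277 ≡ 5 mod 8 ⇒ (2|277)^4 = +1]
  = -(277|5)    [QR: 5 ≡ 1 mod 4, sign kept]
  = -(2|5)    [277 ≡ 2 mod 5]
  = (1|5)    [5 ≡ 5 mod 8 ⇒ (2|5) = -1]
  = 1    [(1|5) = 1]

1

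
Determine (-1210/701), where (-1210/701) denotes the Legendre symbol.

-1

Reduce the numerator: -1210 ≡ 192 (mod 701), so (-1210/701) = (192/701).
Factor out 2: 192 = 2^6·3. Since 701 ≡ 5 (mod 8), (2/701) = -1, and (2/701)^6 = +1. Now have (3/701).
701 ≡ 1 (mod 4), so quadratic reciprocity gives (3/701) = (701/3). Reduce: 701 ≡ 2 (mod 3). Now have (2/3).
Factor out 2: 2 = 2. Since 3 ≡ 3 (mod 8), (2/3) = -1. Now have -(1/3).
(1/3) = 1. Collecting the sign factors: -1.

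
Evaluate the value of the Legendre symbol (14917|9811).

1

Reduce the numerator: 14917 ≡ 5106 (mod 9811), so (14917|9811) = (5106|9811).
Factor out 2: 5106 = 2·2553. Since 9811 ≡ 3 (mod 8), (2|9811) = -1. Now have -(2553|9811).
2553 ≡ 1 (mod 4), so quadratic reciprocity gives (2553|9811) = (9811|2553). Reduce: 9811 ≡ 2152 (mod 2553). Now have -(2152|2553).
Factor out 2: 2152 = 2^3·269. Since 2553 ≡ 1 (mod 8), (2|2553) = +1, and (2|2553)^3 = +1. Now have -(269|2553).
269 ≡ 1 (mod 4), so quadratic reciprocity gives (269|2553) = (2553|269). Reduce: 2553 ≡ 132 (mod 269). Now have -(132|269).
Factor out 2: 132 = 2^2·33. Since 269 ≡ 5 (mod 8), (2|269) = -1, and (2|269)^2 = +1. Now have -(33|269).
33 ≡ 1 (mod 4), so quadratic reciprocity gives (33|269) = (269|33). Reduce: 269 ≡ 5 (mod 33). Now have -(5|33).
5 ≡ 1 (mod 4), so quadratic reciprocity gives (5|33) = (33|5). Reduce: 33 ≡ 3 (mod 5). Now have -(3|5).
5 ≡ 1 (mod 4), so quadratic reciprocity gives (3|5) = (5|3). Reduce: 5 ≡ 2 (mod 3). Now have -(2|3).
Factor out 2: 2 = 2. Since 3 ≡ 3 (mod 8), (2|3) = -1. Now have (1|3).
(1|3) = 1. Collecting the sign factors: 1.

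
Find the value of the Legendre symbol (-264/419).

(-264/419)
  = (155/419)    [-264 ≡ 155 mod 419]
  = -(419/155)    [QR: both ≡ 3 mod 4, sign flips]
  = -(109/155)    [419 ≡ 109 mod 155]
  = -(155/109)    [QR: 109 ≡ 1 mod 4, sign kept]
  = -(46/109)    [155 ≡ 46 mod 109]
  = (23/109)    [109 ≡ 5 mod 8 ⇒ (2/109) = -1]
  = (109/23)    [QR: 109 ≡ 1 mod 4, sign kept]
  = (17/23)    [109 ≡ 17 mod 23]
  = (23/17)    [QR: 17 ≡ 1 mod 4, sign kept]
  = (6/17)    [23 ≡ 6 mod 17]
  = (3/17)    [17 ≡ 1 mod 8 ⇒ (2/17) = +1]
  = (17/3)    [QR: 17 ≡ 1 mod 4, sign kept]
  = (2/3)    [17 ≡ 2 mod 3]
  = -(1/3)    [3 ≡ 3 mod 8 ⇒ (2/3) = -1]
  = -1    [(1/3) = 1]

-1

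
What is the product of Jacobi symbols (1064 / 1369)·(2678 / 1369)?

By multiplicativity, (1064·2678 / 1369) = (1064 / 1369)·(2678 / 1369).
First factor (1064 / 1369):
Factor out 2: 1064 = 2^3·133. Since 1369 ≡ 1 (mod 8), (2 / 1369) = +1, and (2 / 1369)^3 = +1. Now have (133 / 1369).
133 ≡ 1 (mod 4), so quadratic reciprocity gives (133 / 1369) = (1369 / 133). Reduce: 1369 ≡ 39 (mod 133). Now have (39 / 133).
133 ≡ 1 (mod 4), so quadratic reciprocity gives (39 / 133) = (133 / 39). Reduce: 133 ≡ 16 (mod 39). Now have (16 / 39).
Factor out 2: 16 = 2^4. Since 39 ≡ 7 (mod 8), (2 / 39) = +1, and (2 / 39)^4 = +1. Now have (1 / 39).
(1 / 39) = 1. Collecting the sign factors: 1.
Second factor (2678 / 1369):
Reduce the numerator: 2678 ≡ 1309 (mod 1369), so (2678 / 1369) = (1309 / 1369).
1309 ≡ 1 (mod 4), so quadratic reciprocity gives (1309 / 1369) = (1369 / 1309). Reduce: 1369 ≡ 60 (mod 1309). Now have (60 / 1309).
Factor out 2: 60 = 2^2·15. Since 1309 ≡ 5 (mod 8), (2 / 1309) = -1, and (2 / 1309)^2 = +1. Now have (15 / 1309).
1309 ≡ 1 (mod 4), so quadratic reciprocity gives (15 / 1309) = (1309 / 15). Reduce: 1309 ≡ 4 (mod 15). Now have (4 / 15).
Factor out 2: 4 = 2^2. Since 15 ≡ 7 (mod 8), (2 / 15) = +1, and (2 / 15)^2 = +1. Now have (1 / 15).
(1 / 15) = 1. Collecting the sign factors: 1.
Product: (1)·(1) = 1.

1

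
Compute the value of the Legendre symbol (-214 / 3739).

-1

Pull out -1: (-214 / 3739) = (-1 / 3739)·(214 / 3739). Since 3739 ≡ 3 (mod 4), (-1 / 3739) = -1. Now have -(214 / 3739).
Factor out 2: 214 = 2·107. Since 3739 ≡ 3 (mod 8), (2 / 3739) = -1. Now have (107 / 3739).
Both 107 ≡ 3 and 3739 ≡ 3 (mod 4), so reciprocity gives (107 / 3739) = -(3739 / 107). Reduce: 3739 ≡ 101 (mod 107). Now have -(101 / 107).
101 ≡ 1 (mod 4), so quadratic reciprocity gives (101 / 107) = (107 / 101). Reduce: 107 ≡ 6 (mod 101). Now have -(6 / 101).
Factor out 2: 6 = 2·3. Since 101 ≡ 5 (mod 8), (2 / 101) = -1. Now have (3 / 101).
101 ≡ 1 (mod 4), so quadratic reciprocity gives (3 / 101) = (101 / 3). Reduce: 101 ≡ 2 (mod 3). Now have (2 / 3).
Factor out 2: 2 = 2. Since 3 ≡ 3 (mod 8), (2 / 3) = -1. Now have -(1 / 3).
(1 / 3) = 1. Collecting the sign factors: -1.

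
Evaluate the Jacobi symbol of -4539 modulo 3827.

0

Reduce the numerator: -4539 ≡ 3115 (mod 3827), so (-4539 / 3827) = (3115 / 3827).
Both 3115 ≡ 3 and 3827 ≡ 3 (mod 4), so reciprocity gives (3115 / 3827) = -(3827 / 3115). Reduce: 3827 ≡ 712 (mod 3115). Now have -(712 / 3115).
Factor out 2: 712 = 2^3·89. Since 3115 ≡ 3 (mod 8), (2 / 3115) = -1, and (2 / 3115)^3 = -1. Now have (89 / 3115).
89 ≡ 1 (mod 4), so quadratic reciprocity gives (89 / 3115) = (3115 / 89). Reduce: 3115 ≡ 0 (mod 89). Now have (0 / 89).
The numerator is now 0 with denominator 89 > 1: the symbol is 0.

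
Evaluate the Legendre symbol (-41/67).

(-41/67)
  = (26/67)    [-41 ≡ 26 mod 67]
  = -(13/67)    [67 ≡ 3 mod 8 ⇒ (2/67) = -1]
  = -(67/13)    [QR: 13 ≡ 1 mod 4, sign kept]
  = -(2/13)    [67 ≡ 2 mod 13]
  = (1/13)    [13 ≡ 5 mod 8 ⇒ (2/13) = -1]
  = 1    [(1/13) = 1]

1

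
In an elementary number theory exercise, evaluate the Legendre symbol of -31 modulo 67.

1

(-31 / 67)
  = (36 / 67)    [-31 ≡ 36 mod 67]
  = (9 / 67)    [67 ≡ 3 mod 8 ⇒ (2 / 67)^2 = +1]
  = (67 / 9)    [QR: 9 ≡ 1 mod 4, sign kept]
  = (4 / 9)    [67 ≡ 4 mod 9]
  = (1 / 9)    [9 ≡ 1 mod 8 ⇒ (2 / 9)^2 = +1]
  = 1    [(1 / 9) = 1]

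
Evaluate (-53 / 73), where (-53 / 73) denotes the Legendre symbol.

-1

Pull out -1: (-53 / 73) = (-1 / 73)·(53 / 73). Since 73 ≡ 1 (mod 4), (-1 / 73) = +1. Now have (53 / 73).
53 ≡ 1 (mod 4), so quadratic reciprocity gives (53 / 73) = (73 / 53). Reduce: 73 ≡ 20 (mod 53). Now have (20 / 53).
Factor out 2: 20 = 2^2·5. Since 53 ≡ 5 (mod 8), (2 / 53) = -1, and (2 / 53)^2 = +1. Now have (5 / 53).
5 ≡ 1 (mod 4), so quadratic reciprocity gives (5 / 53) = (53 / 5). Reduce: 53 ≡ 3 (mod 5). Now have (3 / 5).
5 ≡ 1 (mod 4), so quadratic reciprocity gives (3 / 5) = (5 / 3). Reduce: 5 ≡ 2 (mod 3). Now have (2 / 3).
Factor out 2: 2 = 2. Since 3 ≡ 3 (mod 8), (2 / 3) = -1. Now have -(1 / 3).
(1 / 3) = 1. Collecting the sign factors: -1.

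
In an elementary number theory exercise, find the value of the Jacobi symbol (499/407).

(499/407)
  = (92/407)    [499 ≡ 92 mod 407]
  = (23/407)    [407 ≡ 7 mod 8 ⇒ (2/407)^2 = +1]
  = -(407/23)    [QR: both ≡ 3 mod 4, sign flips]
  = -(16/23)    [407 ≡ 16 mod 23]
  = -(1/23)    [23 ≡ 7 mod 8 ⇒ (2/23)^4 = +1]
  = -1    [(1/23) = 1]

-1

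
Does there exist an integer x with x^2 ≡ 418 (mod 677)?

Factor out 2: 418 = 2·209. Since 677 ≡ 5 (mod 8), (2/677) = -1. Now have -(209/677).
209 ≡ 1 (mod 4), so quadratic reciprocity gives (209/677) = (677/209). Reduce: 677 ≡ 50 (mod 209). Now have -(50/209).
Factor out 2: 50 = 2·25. Since 209 ≡ 1 (mod 8), (2/209) = +1. Now have -(25/209).
25 ≡ 1 (mod 4), so quadratic reciprocity gives (25/209) = (209/25). Reduce: 209 ≡ 9 (mod 25). Now have -(9/25).
9 ≡ 1 (mod 4), so quadratic reciprocity gives (9/25) = (25/9). Reduce: 25 ≡ 7 (mod 9). Now have -(7/9).
9 ≡ 1 (mod 4), so quadratic reciprocity gives (7/9) = (9/7). Reduce: 9 ≡ 2 (mod 7). Now have -(2/7).
Factor out 2: 2 = 2. Since 7 ≡ 7 (mod 8), (2/7) = +1. Now have -(1/7).
(1/7) = 1. Collecting the sign factors: -1.
(418/677) = -1, and 677 is prime, so 418 is not a quadratic residue mod 677.

no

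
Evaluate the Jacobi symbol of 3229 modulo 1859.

-1

(3229/1859)
  = (1370/1859)    [3229 ≡ 1370 mod 1859]
  = -(685/1859)    [1859 ≡ 3 mod 8 ⇒ (2/1859) = -1]
  = -(1859/685)    [QR: 685 ≡ 1 mod 4, sign kept]
  = -(489/685)    [1859 ≡ 489 mod 685]
  = -(685/489)    [QR: 489 ≡ 1 mod 4, sign kept]
  = -(196/489)    [685 ≡ 196 mod 489]
  = -(49/489)    [489 ≡ 1 mod 8 ⇒ (2/489)^2 = +1]
  = -(489/49)    [QR: 49 ≡ 1 mod 4, sign kept]
  = -(48/49)    [489 ≡ 48 mod 49]
  = -(3/49)    [49 ≡ 1 mod 8 ⇒ (2/49)^4 = +1]
  = -(49/3)    [QR: 49 ≡ 1 mod 4, sign kept]
  = -(1/3)    [49 ≡ 1 mod 3]
  = -1    [(1/3) = 1]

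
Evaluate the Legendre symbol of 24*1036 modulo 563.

By multiplicativity, (24·1036 / 563) = (24 / 563)·(1036 / 563).
First factor (24 / 563):
Factor out 2: 24 = 2^3·3. Since 563 ≡ 3 (mod 8), (2 / 563) = -1, and (2 / 563)^3 = -1. Now have -(3 / 563).
Both 3 ≡ 3 and 563 ≡ 3 (mod 4), so reciprocity gives (3 / 563) = -(563 / 3). Reduce: 563 ≡ 2 (mod 3). Now have (2 / 3).
Factor out 2: 2 = 2. Since 3 ≡ 3 (mod 8), (2 / 3) = -1. Now have -(1 / 3).
(1 / 3) = 1. Collecting the sign factors: -1.
Second factor (1036 / 563):
Reduce the numerator: 1036 ≡ 473 (mod 563), so (1036 / 563) = (473 / 563).
473 ≡ 1 (mod 4), so quadratic reciprocity gives (473 / 563) = (563 / 473). Reduce: 563 ≡ 90 (mod 473). Now have (90 / 473).
Factor out 2: 90 = 2·45. Since 473 ≡ 1 (mod 8), (2 / 473) = +1. Now have (45 / 473).
45 ≡ 1 (mod 4), so quadratic reciprocity gives (45 / 473) = (473 / 45). Reduce: 473 ≡ 23 (mod 45). Now have (23 / 45).
45 ≡ 1 (mod 4), so quadratic reciprocity gives (23 / 45) = (45 / 23). Reduce: 45 ≡ 22 (mod 23). Now have (22 / 23).
Factor out 2: 22 = 2·11. Since 23 ≡ 7 (mod 8), (2 / 23) = +1. Now have (11 / 23).
Both 11 ≡ 3 and 23 ≡ 3 (mod 4), so reciprocity gives (11 / 23) = -(23 / 11). Reduce: 23 ≡ 1 (mod 11). Now have -(1 / 11).
(1 / 11) = 1. Collecting the sign factors: -1.
Product: (-1)·(-1) = 1.

1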